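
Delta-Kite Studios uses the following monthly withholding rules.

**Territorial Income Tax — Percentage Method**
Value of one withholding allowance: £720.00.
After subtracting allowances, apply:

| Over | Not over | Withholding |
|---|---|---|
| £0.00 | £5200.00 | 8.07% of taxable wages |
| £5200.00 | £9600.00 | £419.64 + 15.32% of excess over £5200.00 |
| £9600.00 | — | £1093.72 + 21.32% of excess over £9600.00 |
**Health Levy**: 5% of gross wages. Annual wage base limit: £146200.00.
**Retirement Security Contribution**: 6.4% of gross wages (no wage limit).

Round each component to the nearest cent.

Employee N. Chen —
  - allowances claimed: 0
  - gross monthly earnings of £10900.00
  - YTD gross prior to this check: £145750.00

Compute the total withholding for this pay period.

£2090.98

Territorial Income Tax: taxable = £10900.00
  £1093.72 + 21.32% × (£10900.00 − £9600.00) = £1093.72 + 21.32% × £1300.00 = £1370.88
Health Levy: cap £146200.00 − YTD £145750.00 = £450.00 subject; 5% × £450.00 = £22.50
Retirement Security Contribution: 6.4% × £10900.00 = £697.60
Total: £1370.88 + £22.50 + £697.60 = £2090.98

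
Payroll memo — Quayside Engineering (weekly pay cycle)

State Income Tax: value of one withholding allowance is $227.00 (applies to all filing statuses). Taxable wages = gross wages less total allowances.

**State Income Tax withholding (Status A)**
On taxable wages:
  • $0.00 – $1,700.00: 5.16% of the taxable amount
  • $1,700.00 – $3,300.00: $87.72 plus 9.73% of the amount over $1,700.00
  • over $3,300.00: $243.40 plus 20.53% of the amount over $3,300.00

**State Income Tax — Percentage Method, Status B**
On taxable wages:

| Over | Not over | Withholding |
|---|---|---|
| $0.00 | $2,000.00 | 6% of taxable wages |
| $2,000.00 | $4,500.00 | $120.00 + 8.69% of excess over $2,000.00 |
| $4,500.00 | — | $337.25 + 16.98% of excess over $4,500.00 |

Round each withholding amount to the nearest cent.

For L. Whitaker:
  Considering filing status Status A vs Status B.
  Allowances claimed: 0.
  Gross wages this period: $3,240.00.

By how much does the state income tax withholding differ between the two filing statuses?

$9.80

State Income Tax (Status A): taxable = $3,240.00
  $87.72 + 9.73% × ($3,240.00 − $1,700.00) = $87.72 + 9.73% × $1,540.00 = $237.56
State Income Tax (Status B): taxable = $3,240.00
  $120.00 + 8.69% × ($3,240.00 − $2,000.00) = $120.00 + 8.69% × $1,240.00 = $227.76
Difference: |$237.56 − $227.76| = $9.80 (higher under Status A)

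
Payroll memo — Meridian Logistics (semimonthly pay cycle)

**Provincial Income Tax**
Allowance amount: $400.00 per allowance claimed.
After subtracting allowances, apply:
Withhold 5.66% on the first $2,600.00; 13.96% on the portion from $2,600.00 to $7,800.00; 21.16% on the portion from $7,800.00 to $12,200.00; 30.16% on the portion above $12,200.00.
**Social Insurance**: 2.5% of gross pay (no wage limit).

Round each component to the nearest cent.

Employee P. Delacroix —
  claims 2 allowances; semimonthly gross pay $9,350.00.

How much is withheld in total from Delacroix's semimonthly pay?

Provincial Income Tax: taxable = $9,350.00 − 2×$400.00 = $8,550.00
  $873.08 + 21.16% × ($8,550.00 − $7,800.00) = $873.08 + 21.16% × $750.00 = $1,031.78
Social Insurance: 2.5% × $9,350.00 = $233.75
Total: $1,031.78 + $233.75 = $1,265.53

$1,265.53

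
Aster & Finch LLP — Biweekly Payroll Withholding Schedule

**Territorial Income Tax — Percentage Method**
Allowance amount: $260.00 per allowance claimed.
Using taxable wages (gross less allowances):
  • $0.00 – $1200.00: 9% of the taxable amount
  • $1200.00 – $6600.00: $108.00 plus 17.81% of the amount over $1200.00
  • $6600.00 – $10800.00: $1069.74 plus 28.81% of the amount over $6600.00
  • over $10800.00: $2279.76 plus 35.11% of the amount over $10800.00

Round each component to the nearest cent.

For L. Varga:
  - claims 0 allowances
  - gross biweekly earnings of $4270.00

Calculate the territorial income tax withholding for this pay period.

Territorial Income Tax: taxable = $4270.00
  $108.00 + 17.81% × ($4270.00 − $1200.00) = $108.00 + 17.81% × $3070.00 = $654.77

$654.77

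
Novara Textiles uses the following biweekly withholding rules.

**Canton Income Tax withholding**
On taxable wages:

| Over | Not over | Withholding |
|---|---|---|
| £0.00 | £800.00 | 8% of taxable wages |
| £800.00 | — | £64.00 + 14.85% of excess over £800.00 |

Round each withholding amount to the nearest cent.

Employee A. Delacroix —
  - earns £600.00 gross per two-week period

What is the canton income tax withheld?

£48.00

Canton Income Tax: taxable = £600.00
  8% × £600.00 = £48.00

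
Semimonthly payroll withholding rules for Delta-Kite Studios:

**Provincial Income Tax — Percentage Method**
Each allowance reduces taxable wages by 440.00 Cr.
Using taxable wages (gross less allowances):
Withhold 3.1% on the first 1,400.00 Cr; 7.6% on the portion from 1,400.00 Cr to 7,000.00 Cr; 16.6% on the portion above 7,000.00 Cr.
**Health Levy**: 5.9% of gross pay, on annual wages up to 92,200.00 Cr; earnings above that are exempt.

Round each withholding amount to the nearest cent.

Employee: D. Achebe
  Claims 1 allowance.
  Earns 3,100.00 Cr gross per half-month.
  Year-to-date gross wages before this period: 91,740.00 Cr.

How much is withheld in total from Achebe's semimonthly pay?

Provincial Income Tax: taxable = 3,100.00 Cr − 1×440.00 Cr = 2,660.00 Cr
  43.40 Cr + 7.6% × (2,660.00 Cr − 1,400.00 Cr) = 43.40 Cr + 7.6% × 1,260.00 Cr = 139.16 Cr
Health Levy: cap 92,200.00 Cr − YTD 91,740.00 Cr = 460.00 Cr subject; 5.9% × 460.00 Cr = 27.14 Cr
Total: 139.16 Cr + 27.14 Cr = 166.30 Cr

166.30 Cr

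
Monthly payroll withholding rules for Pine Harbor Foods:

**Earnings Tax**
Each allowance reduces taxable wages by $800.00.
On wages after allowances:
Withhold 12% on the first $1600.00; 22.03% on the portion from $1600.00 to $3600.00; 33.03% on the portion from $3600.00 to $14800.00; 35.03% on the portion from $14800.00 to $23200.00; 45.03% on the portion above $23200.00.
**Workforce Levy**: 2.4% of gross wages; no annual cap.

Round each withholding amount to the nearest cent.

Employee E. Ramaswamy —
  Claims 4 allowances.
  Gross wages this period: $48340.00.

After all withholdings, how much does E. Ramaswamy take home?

$30025.78

Earnings Tax: taxable = $48340.00 − 4×$800.00 = $45140.00
  $7274.48 + 45.03% × ($45140.00 − $23200.00) = $7274.48 + 45.03% × $21940.00 = $17154.06
Workforce Levy: 2.4% × $48340.00 = $1160.16
Total withheld: $17154.06 + $1160.16 = $18314.22
Net pay: $48340.00 − $18314.22 = $30025.78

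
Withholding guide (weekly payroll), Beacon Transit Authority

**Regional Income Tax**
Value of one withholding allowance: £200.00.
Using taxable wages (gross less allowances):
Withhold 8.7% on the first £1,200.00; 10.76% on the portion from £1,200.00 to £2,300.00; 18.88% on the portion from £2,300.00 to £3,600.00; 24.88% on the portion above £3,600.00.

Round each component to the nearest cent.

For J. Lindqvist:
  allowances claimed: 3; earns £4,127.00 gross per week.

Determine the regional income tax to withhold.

£454.42

Regional Income Tax: taxable = £4,127.00 − 3×£200.00 = £3,527.00
  £222.76 + 18.88% × (£3,527.00 − £2,300.00) = £222.76 + 18.88% × £1,227.00 = £454.42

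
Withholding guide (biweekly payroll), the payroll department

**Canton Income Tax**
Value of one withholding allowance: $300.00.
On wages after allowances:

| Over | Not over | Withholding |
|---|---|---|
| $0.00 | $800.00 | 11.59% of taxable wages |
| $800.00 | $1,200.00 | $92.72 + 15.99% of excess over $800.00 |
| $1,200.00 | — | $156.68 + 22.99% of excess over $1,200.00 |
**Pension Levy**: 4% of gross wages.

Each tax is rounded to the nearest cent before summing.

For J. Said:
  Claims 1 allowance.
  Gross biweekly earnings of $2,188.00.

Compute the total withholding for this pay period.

Canton Income Tax: taxable = $2,188.00 − 1×$300.00 = $1,888.00
  $156.68 + 22.99% × ($1,888.00 − $1,200.00) = $156.68 + 22.99% × $688.00 = $314.85
Pension Levy: 4% × $2,188.00 = $87.52
Total: $314.85 + $87.52 = $402.37

$402.37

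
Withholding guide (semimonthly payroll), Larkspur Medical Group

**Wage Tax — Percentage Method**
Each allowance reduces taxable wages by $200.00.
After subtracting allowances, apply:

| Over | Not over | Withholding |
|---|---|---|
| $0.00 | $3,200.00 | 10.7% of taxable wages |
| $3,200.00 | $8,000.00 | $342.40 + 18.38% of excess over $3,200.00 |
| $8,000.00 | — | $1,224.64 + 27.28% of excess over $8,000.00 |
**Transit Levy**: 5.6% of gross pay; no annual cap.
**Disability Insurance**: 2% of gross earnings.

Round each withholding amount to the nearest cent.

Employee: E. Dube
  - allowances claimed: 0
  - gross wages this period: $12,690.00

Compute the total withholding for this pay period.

Wage Tax: taxable = $12,690.00
  $1,224.64 + 27.28% × ($12,690.00 − $8,000.00) = $1,224.64 + 27.28% × $4,690.00 = $2,504.07
Transit Levy: 5.6% × $12,690.00 = $710.64
Disability Insurance: 2% × $12,690.00 = $253.80
Total: $2,504.07 + $710.64 + $253.80 = $3,468.51

$3,468.51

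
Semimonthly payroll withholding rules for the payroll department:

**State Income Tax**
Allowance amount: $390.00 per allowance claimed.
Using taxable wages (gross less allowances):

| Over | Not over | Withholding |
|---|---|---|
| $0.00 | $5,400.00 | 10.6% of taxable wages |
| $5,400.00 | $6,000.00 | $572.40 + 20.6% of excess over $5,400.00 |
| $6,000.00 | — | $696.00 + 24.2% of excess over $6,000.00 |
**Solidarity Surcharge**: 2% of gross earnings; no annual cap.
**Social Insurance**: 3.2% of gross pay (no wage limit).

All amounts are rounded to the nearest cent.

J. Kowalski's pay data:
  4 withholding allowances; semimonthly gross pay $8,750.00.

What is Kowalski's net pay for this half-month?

$7,311.02

State Income Tax: taxable = $8,750.00 − 4×$390.00 = $7,190.00
  $696.00 + 24.2% × ($7,190.00 − $6,000.00) = $696.00 + 24.2% × $1,190.00 = $983.98
Solidarity Surcharge: 2% × $8,750.00 = $175.00
Social Insurance: 3.2% × $8,750.00 = $280.00
Total withheld: $983.98 + $175.00 + $280.00 = $1,438.98
Net pay: $8,750.00 − $1,438.98 = $7,311.02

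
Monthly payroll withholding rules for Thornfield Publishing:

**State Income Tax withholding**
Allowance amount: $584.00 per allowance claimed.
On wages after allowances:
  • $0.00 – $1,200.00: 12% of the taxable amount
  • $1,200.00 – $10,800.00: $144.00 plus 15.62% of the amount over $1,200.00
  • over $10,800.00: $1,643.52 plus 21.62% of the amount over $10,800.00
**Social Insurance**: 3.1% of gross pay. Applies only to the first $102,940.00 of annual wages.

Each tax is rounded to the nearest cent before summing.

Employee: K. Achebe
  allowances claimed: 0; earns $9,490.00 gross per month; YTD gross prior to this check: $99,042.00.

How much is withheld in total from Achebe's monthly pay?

State Income Tax: taxable = $9,490.00
  $144.00 + 15.62% × ($9,490.00 − $1,200.00) = $144.00 + 15.62% × $8,290.00 = $1,438.90
Social Insurance: cap $102,940.00 − YTD $99,042.00 = $3,898.00 subject; 3.1% × $3,898.00 = $120.84
Total: $1,438.90 + $120.84 = $1,559.74

$1,559.74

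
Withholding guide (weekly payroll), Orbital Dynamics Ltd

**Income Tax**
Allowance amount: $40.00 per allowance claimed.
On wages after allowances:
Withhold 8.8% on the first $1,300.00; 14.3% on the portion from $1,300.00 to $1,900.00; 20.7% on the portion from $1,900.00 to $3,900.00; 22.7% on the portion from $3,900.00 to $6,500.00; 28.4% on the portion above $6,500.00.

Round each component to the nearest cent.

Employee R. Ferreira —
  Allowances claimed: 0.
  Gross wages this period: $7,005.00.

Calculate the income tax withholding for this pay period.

Income Tax: taxable = $7,005.00
  $1,204.40 + 28.4% × ($7,005.00 − $6,500.00) = $1,204.40 + 28.4% × $505.00 = $1,347.82

$1,347.82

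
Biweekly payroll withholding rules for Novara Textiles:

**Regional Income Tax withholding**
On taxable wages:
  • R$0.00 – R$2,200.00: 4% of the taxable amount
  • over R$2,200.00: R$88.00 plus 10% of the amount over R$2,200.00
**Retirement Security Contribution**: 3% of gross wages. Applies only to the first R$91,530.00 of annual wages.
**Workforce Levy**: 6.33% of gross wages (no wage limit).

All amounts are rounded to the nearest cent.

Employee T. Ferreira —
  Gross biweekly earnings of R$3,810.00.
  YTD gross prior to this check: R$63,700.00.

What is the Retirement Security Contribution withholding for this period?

Retirement Security Contribution: 3% × R$3,810.00 = R$114.30

R$114.30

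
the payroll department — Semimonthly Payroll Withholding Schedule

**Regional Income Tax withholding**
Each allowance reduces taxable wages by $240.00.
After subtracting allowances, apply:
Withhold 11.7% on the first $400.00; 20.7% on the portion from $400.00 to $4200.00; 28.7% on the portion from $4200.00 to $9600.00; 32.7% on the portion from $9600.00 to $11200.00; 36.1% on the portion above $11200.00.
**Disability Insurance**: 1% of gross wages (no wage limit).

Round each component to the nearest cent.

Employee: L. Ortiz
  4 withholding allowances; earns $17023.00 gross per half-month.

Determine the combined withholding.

$4832.17

Regional Income Tax: taxable = $17023.00 − 4×$240.00 = $16063.00
  $2906.40 + 36.1% × ($16063.00 − $11200.00) = $2906.40 + 36.1% × $4863.00 = $4661.94
Disability Insurance: 1% × $17023.00 = $170.23
Total: $4661.94 + $170.23 = $4832.17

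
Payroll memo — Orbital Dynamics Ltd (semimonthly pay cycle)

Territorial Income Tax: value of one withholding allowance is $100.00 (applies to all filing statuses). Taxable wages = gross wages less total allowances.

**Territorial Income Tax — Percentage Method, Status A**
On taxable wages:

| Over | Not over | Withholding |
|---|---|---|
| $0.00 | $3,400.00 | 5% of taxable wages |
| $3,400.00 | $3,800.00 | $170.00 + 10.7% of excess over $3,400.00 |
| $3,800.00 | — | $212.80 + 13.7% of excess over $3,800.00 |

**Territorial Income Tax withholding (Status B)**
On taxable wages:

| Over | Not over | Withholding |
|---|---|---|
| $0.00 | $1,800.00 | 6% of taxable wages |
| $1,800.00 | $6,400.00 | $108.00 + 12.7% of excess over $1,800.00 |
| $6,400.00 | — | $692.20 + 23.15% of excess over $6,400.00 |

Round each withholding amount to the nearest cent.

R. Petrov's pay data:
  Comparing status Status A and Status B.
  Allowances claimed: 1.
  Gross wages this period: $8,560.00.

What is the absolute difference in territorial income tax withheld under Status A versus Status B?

$317.87

Territorial Income Tax (Status A): taxable = $8,560.00 − 1×$100.00 = $8,460.00
  $212.80 + 13.7% × ($8,460.00 − $3,800.00) = $212.80 + 13.7% × $4,660.00 = $851.22
Territorial Income Tax (Status B): taxable = $8,560.00 − 1×$100.00 = $8,460.00
  $692.20 + 23.15% × ($8,460.00 − $6,400.00) = $692.20 + 23.15% × $2,060.00 = $1,169.09
Difference: |$851.22 − $1,169.09| = $317.87 (higher under Status B)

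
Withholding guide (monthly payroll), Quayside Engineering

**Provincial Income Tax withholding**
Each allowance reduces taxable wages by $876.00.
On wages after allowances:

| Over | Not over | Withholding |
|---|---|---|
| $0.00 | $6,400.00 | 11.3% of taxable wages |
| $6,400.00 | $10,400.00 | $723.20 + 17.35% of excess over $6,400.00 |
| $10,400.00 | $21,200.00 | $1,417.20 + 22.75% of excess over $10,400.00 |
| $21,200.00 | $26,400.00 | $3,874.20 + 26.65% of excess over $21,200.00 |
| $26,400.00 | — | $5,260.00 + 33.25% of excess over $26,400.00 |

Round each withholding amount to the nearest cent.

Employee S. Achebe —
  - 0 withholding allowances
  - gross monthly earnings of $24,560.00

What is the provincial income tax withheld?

$4,769.64

Provincial Income Tax: taxable = $24,560.00
  $3,874.20 + 26.65% × ($24,560.00 − $21,200.00) = $3,874.20 + 26.65% × $3,360.00 = $4,769.64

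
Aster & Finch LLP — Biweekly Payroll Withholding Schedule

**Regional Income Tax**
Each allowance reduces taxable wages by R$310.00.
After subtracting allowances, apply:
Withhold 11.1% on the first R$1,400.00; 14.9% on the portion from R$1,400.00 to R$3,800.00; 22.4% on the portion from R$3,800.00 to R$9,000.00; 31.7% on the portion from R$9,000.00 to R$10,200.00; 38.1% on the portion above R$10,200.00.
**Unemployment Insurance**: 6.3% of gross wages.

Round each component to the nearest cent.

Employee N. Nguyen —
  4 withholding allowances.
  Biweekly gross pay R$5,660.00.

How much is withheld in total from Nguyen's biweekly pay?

Regional Income Tax: taxable = R$5,660.00 − 4×R$310.00 = R$4,420.00
  R$513.00 + 22.4% × (R$4,420.00 − R$3,800.00) = R$513.00 + 22.4% × R$620.00 = R$651.88
Unemployment Insurance: 6.3% × R$5,660.00 = R$356.58
Total: R$651.88 + R$356.58 = R$1,008.46

R$1,008.46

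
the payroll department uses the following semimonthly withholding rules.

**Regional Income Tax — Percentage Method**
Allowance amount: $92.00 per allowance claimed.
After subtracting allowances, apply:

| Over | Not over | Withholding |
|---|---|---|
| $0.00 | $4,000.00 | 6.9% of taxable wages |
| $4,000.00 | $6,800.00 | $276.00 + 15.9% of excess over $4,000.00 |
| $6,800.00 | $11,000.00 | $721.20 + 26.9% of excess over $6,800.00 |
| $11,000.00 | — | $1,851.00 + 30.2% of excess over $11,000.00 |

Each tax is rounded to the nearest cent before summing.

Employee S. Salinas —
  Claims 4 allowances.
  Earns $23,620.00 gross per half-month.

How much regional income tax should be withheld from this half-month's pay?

$5,551.10

Regional Income Tax: taxable = $23,620.00 − 4×$92.00 = $23,252.00
  $1,851.00 + 30.2% × ($23,252.00 − $11,000.00) = $1,851.00 + 30.2% × $12,252.00 = $5,551.10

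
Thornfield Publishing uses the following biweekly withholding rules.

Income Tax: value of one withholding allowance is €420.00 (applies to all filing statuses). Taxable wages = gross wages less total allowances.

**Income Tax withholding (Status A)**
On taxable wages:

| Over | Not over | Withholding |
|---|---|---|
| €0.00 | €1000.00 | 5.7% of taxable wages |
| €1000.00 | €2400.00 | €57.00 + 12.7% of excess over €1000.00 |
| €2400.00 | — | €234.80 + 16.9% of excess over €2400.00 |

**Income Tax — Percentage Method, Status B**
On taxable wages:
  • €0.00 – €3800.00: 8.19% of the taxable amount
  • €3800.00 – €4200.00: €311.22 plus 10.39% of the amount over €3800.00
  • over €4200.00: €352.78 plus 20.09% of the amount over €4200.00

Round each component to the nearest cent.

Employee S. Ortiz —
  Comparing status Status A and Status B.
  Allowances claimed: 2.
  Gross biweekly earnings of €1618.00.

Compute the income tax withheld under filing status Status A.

Income Tax (Status A): taxable = €1618.00 − 2×€420.00 = €778.00
  5.7% × €778.00 = €44.35

€44.35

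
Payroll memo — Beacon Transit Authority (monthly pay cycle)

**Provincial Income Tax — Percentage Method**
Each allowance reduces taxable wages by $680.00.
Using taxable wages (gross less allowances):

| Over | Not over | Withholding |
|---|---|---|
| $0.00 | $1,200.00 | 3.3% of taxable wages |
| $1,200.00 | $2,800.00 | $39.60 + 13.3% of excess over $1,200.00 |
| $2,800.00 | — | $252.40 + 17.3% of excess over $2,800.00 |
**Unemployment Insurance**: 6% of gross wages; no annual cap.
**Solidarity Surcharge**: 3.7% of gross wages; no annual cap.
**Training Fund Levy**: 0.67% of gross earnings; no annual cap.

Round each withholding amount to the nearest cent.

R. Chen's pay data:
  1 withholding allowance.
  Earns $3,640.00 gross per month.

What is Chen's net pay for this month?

Provincial Income Tax: taxable = $3,640.00 − 1×$680.00 = $2,960.00
  $252.40 + 17.3% × ($2,960.00 − $2,800.00) = $252.40 + 17.3% × $160.00 = $280.08
Unemployment Insurance: 6% × $3,640.00 = $218.40
Solidarity Surcharge: 3.7% × $3,640.00 = $134.68
Training Fund Levy: 0.67% × $3,640.00 = $24.39
Total withheld: $280.08 + $218.40 + $134.68 + $24.39 = $657.55
Net pay: $3,640.00 − $657.55 = $2,982.45

$2,982.45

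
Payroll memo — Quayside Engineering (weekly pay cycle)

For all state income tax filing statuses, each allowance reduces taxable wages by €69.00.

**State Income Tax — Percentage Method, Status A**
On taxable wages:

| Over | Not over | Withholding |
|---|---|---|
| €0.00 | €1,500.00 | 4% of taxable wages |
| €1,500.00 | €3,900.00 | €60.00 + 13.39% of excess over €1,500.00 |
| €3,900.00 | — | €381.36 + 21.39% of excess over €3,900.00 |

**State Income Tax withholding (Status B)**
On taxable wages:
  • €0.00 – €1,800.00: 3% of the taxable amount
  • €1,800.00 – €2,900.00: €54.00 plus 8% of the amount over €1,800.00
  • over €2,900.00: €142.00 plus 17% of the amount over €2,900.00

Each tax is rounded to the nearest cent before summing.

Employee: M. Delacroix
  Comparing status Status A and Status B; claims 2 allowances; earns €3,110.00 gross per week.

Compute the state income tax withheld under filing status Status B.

€154.24

State Income Tax (Status B): taxable = €3,110.00 − 2×€69.00 = €2,972.00
  €142.00 + 17% × (€2,972.00 − €2,900.00) = €142.00 + 17% × €72.00 = €154.24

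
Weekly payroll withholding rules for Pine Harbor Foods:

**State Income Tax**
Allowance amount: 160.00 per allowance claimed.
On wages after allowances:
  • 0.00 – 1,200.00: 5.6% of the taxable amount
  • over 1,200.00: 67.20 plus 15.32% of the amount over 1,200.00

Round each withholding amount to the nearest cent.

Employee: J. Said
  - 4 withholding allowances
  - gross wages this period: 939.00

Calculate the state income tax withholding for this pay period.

State Income Tax: taxable = 939.00 − 4×160.00 = 299.00
  5.6% × 299.00 = 16.74

16.74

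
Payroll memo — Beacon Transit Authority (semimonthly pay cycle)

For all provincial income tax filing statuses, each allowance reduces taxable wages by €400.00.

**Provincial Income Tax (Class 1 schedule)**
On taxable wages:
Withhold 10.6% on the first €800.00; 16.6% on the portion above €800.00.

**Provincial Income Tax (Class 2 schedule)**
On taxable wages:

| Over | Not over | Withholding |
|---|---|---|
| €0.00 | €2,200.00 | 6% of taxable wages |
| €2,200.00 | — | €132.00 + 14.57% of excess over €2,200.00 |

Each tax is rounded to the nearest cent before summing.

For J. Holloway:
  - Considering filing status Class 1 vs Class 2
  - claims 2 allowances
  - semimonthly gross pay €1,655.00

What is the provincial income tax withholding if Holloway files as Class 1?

Provincial Income Tax (Class 1): taxable = €1,655.00 − 2×€400.00 = €855.00
  €84.80 + 16.6% × (€855.00 − €800.00) = €84.80 + 16.6% × €55.00 = €93.93

€93.93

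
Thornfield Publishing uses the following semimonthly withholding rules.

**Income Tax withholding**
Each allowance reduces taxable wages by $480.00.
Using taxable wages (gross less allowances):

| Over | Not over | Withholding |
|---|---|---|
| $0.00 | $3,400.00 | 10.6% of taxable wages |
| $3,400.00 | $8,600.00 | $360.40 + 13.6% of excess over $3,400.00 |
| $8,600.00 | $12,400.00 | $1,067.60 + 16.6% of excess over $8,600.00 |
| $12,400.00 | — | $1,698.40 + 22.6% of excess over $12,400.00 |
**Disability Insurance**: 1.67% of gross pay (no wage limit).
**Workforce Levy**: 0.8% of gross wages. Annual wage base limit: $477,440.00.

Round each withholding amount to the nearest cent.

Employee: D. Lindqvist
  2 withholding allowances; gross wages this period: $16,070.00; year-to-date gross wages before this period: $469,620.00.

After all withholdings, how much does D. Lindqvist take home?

Income Tax: taxable = $16,070.00 − 2×$480.00 = $15,110.00
  $1,698.40 + 22.6% × ($15,110.00 − $12,400.00) = $1,698.40 + 22.6% × $2,710.00 = $2,310.86
Disability Insurance: 1.67% × $16,070.00 = $268.37
Workforce Levy: cap $477,440.00 − YTD $469,620.00 = $7,820.00 subject; 0.8% × $7,820.00 = $62.56
Total withheld: $2,310.86 + $268.37 + $62.56 = $2,641.79
Net pay: $16,070.00 − $2,641.79 = $13,428.21

$13,428.21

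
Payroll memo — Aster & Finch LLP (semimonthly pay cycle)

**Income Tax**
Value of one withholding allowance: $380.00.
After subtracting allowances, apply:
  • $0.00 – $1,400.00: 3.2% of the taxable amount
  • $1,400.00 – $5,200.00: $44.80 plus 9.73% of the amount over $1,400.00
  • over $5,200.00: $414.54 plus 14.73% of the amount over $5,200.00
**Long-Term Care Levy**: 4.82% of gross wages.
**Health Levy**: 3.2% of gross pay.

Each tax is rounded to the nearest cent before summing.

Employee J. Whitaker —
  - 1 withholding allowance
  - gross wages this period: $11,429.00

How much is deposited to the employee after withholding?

$9,236.29

Income Tax: taxable = $11,429.00 − 1×$380.00 = $11,049.00
  $414.54 + 14.73% × ($11,049.00 − $5,200.00) = $414.54 + 14.73% × $5,849.00 = $1,276.10
Long-Term Care Levy: 4.82% × $11,429.00 = $550.88
Health Levy: 3.2% × $11,429.00 = $365.73
Total withheld: $1,276.10 + $550.88 + $365.73 = $2,192.71
Net pay: $11,429.00 − $2,192.71 = $9,236.29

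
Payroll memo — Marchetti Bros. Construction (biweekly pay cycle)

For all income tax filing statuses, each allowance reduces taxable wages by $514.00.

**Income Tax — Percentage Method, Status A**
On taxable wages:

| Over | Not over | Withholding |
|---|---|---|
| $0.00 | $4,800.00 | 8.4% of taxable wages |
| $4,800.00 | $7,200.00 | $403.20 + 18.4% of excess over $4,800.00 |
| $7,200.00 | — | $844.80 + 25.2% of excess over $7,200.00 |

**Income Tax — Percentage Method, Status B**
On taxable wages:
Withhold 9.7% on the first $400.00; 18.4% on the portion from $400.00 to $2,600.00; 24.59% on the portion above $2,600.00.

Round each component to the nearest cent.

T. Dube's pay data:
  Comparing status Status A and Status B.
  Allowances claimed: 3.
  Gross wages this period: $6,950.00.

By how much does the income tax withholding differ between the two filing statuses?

Income Tax (Status A): taxable = $6,950.00 − 3×$514.00 = $5,408.00
  $403.20 + 18.4% × ($5,408.00 − $4,800.00) = $403.20 + 18.4% × $608.00 = $515.07
Income Tax (Status B): taxable = $6,950.00 − 3×$514.00 = $5,408.00
  $443.60 + 24.59% × ($5,408.00 − $2,600.00) = $443.60 + 24.59% × $2,808.00 = $1,134.09
Difference: |$515.07 − $1,134.09| = $619.02 (higher under Status B)

$619.02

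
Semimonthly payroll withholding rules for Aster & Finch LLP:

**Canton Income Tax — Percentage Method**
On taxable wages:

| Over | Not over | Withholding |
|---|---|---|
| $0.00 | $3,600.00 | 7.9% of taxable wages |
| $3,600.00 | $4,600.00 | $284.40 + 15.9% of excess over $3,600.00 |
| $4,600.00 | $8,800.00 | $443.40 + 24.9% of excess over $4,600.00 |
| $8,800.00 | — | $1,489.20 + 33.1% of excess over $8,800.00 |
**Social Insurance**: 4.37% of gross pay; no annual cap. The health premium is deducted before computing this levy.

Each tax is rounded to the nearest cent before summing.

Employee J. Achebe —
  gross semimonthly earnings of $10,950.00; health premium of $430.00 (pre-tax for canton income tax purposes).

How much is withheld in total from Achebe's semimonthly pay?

Canton Income Tax: taxable = $10,950.00 − $430.00 = $10,520.00
  $1,489.20 + 33.1% × ($10,520.00 − $8,800.00) = $1,489.20 + 33.1% × $1,720.00 = $2,058.52
Social Insurance: 4.37% × $10,520.00 = $459.72
Total: $2,058.52 + $459.72 = $2,518.24

$2,518.24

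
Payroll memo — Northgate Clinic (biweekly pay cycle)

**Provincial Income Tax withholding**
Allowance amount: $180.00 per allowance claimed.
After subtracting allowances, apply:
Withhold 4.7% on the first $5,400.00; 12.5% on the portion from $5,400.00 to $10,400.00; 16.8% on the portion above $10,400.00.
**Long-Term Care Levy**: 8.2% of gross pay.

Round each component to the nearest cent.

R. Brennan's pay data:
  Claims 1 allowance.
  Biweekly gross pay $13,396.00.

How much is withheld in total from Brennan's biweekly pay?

Provincial Income Tax: taxable = $13,396.00 − 1×$180.00 = $13,216.00
  $878.80 + 16.8% × ($13,216.00 − $10,400.00) = $878.80 + 16.8% × $2,816.00 = $1,351.89
Long-Term Care Levy: 8.2% × $13,396.00 = $1,098.47
Total: $1,351.89 + $1,098.47 = $2,450.36

$2,450.36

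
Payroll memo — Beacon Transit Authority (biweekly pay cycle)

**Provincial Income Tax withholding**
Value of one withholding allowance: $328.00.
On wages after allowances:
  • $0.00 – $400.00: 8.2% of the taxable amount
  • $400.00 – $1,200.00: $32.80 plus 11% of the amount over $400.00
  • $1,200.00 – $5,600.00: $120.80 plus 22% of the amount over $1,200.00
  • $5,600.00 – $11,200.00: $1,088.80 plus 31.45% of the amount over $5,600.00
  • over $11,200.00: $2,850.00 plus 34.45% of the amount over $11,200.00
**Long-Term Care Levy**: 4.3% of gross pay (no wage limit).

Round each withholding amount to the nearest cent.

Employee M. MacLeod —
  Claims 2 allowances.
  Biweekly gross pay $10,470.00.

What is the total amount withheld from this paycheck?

Provincial Income Tax: taxable = $10,470.00 − 2×$328.00 = $9,814.00
  $1,088.80 + 31.45% × ($9,814.00 − $5,600.00) = $1,088.80 + 31.45% × $4,214.00 = $2,414.10
Long-Term Care Levy: 4.3% × $10,470.00 = $450.21
Total: $2,414.10 + $450.21 = $2,864.31

$2,864.31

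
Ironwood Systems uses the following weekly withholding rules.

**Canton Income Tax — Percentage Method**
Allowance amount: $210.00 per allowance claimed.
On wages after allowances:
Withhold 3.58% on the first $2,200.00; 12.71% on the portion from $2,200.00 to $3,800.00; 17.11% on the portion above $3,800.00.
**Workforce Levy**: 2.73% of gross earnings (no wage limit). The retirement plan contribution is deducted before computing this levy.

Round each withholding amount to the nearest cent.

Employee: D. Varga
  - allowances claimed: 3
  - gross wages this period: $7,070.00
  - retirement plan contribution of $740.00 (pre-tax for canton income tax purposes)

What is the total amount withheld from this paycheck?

Canton Income Tax: taxable = $7,070.00 − $740.00 − 3×$210.00 = $5,700.00
  $282.12 + 17.11% × ($5,700.00 − $3,800.00) = $282.12 + 17.11% × $1,900.00 = $607.21
Workforce Levy: 2.73% × $6,330.00 = $172.81
Total: $607.21 + $172.81 = $780.02

$780.02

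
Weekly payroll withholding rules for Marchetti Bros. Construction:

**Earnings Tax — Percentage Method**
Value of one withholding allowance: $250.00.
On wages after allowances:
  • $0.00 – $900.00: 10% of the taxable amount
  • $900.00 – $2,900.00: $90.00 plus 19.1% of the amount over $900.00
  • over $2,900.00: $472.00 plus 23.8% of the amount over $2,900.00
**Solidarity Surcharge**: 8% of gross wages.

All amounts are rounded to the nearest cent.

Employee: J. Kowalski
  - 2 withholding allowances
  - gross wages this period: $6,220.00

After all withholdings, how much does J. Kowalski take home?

Earnings Tax: taxable = $6,220.00 − 2×$250.00 = $5,720.00
  $472.00 + 23.8% × ($5,720.00 − $2,900.00) = $472.00 + 23.8% × $2,820.00 = $1,143.16
Solidarity Surcharge: 8% × $6,220.00 = $497.60
Total withheld: $1,143.16 + $497.60 = $1,640.76
Net pay: $6,220.00 − $1,640.76 = $4,579.24

$4,579.24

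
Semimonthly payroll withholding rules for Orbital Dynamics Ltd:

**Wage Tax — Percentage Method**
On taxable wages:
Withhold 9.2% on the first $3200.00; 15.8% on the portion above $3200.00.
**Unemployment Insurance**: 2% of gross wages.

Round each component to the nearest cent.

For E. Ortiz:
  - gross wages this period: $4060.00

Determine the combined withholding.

$511.48

Wage Tax: taxable = $4060.00
  $294.40 + 15.8% × ($4060.00 − $3200.00) = $294.40 + 15.8% × $860.00 = $430.28
Unemployment Insurance: 2% × $4060.00 = $81.20
Total: $430.28 + $81.20 = $511.48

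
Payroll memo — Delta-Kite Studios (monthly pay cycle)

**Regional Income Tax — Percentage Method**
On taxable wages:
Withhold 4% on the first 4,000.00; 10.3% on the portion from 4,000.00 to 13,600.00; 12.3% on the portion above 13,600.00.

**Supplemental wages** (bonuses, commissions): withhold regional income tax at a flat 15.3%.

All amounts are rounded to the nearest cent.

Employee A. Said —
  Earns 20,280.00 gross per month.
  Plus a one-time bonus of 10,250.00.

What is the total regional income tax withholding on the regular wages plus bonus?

3,538.69

Regional Income Tax: taxable = 20,280.00
  1,148.80 + 12.3% × (20,280.00 − 13,600.00) = 1,148.80 + 12.3% × 6,680.00 = 1,970.44
Supplemental (15.3% flat on bonus): 15.3% × 10,250.00 = 1,568.25
Total regional income tax: 1,970.44 + 1,568.25 = 3,538.69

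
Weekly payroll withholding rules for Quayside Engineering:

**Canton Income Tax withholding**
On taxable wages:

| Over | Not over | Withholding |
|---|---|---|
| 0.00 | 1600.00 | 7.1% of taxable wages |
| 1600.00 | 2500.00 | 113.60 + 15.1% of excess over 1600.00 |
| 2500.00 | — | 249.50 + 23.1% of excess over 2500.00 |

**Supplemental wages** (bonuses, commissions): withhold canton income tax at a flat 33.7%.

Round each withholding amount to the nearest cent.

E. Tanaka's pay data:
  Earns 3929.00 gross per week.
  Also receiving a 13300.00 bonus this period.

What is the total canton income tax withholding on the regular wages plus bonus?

Canton Income Tax: taxable = 3929.00
  249.50 + 23.1% × (3929.00 − 2500.00) = 249.50 + 23.1% × 1429.00 = 579.60
Supplemental (33.7% flat on bonus): 33.7% × 13300.00 = 4482.10
Total canton income tax: 579.60 + 4482.10 = 5061.70

5061.70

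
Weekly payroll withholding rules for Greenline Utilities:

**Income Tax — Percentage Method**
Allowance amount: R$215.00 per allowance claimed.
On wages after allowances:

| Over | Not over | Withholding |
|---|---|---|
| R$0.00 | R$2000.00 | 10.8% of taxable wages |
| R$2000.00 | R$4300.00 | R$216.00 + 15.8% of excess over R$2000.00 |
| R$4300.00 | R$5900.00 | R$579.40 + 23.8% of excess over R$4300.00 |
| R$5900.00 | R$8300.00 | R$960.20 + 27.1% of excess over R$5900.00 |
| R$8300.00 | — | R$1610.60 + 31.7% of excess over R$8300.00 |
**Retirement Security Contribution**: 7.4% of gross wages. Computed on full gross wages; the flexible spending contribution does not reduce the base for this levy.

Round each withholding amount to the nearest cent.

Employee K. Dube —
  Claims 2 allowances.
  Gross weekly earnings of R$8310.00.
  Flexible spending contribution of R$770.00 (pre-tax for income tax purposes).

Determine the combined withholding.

Income Tax: taxable = R$8310.00 − R$770.00 − 2×R$215.00 = R$7110.00
  R$960.20 + 27.1% × (R$7110.00 − R$5900.00) = R$960.20 + 27.1% × R$1210.00 = R$1288.11
Retirement Security Contribution: 7.4% × R$8310.00 = R$614.94
Total: R$1288.11 + R$614.94 = R$1903.05

R$1903.05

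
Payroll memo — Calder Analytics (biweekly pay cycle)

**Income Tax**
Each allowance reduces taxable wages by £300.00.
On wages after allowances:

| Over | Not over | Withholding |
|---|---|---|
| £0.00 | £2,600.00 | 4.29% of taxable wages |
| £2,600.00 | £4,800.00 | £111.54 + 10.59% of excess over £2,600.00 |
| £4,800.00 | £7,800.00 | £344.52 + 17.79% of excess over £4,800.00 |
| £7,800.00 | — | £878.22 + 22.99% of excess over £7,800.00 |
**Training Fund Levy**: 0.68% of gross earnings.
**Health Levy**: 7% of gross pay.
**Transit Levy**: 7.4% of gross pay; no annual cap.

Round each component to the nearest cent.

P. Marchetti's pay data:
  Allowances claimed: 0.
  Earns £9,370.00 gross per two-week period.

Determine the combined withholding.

£2,652.16

Income Tax: taxable = £9,370.00
  £878.22 + 22.99% × (£9,370.00 − £7,800.00) = £878.22 + 22.99% × £1,570.00 = £1,239.16
Training Fund Levy: 0.68% × £9,370.00 = £63.72
Health Levy: 7% × £9,370.00 = £655.90
Transit Levy: 7.4% × £9,370.00 = £693.38
Total: £1,239.16 + £63.72 + £655.90 + £693.38 = £2,652.16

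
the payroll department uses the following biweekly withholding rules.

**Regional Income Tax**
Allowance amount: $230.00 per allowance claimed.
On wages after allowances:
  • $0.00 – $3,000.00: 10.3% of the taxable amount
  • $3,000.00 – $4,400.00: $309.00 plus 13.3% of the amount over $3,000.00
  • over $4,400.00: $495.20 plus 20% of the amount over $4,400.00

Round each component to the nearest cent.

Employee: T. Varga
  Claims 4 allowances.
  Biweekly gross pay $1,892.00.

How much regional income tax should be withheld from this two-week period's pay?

$100.12

Regional Income Tax: taxable = $1,892.00 − 4×$230.00 = $972.00
  10.3% × $972.00 = $100.12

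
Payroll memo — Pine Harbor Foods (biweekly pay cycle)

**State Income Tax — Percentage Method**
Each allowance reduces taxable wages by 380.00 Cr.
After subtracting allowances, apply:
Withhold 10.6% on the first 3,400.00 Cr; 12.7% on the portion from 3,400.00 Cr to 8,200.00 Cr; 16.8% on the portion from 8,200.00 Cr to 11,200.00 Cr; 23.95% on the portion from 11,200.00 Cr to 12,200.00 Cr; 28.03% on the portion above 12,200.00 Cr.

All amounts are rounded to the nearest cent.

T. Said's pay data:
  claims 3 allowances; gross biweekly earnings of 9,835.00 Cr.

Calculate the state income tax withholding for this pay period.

1,053.16 Cr

State Income Tax: taxable = 9,835.00 Cr − 3×380.00 Cr = 8,695.00 Cr
  970.00 Cr + 16.8% × (8,695.00 Cr − 8,200.00 Cr) = 970.00 Cr + 16.8% × 495.00 Cr = 1,053.16 Cr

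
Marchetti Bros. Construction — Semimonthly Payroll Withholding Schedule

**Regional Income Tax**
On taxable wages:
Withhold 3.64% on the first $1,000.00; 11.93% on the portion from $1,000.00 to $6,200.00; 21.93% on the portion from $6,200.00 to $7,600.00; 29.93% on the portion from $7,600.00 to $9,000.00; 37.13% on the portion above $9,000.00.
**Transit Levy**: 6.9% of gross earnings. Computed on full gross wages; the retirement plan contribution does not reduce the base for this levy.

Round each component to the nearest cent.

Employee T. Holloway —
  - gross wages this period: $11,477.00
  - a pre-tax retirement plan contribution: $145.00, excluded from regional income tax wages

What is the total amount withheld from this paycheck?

$3,040.58

Regional Income Tax: taxable = $11,477.00 − $145.00 = $11,332.00
  $1,382.80 + 37.13% × ($11,332.00 − $9,000.00) = $1,382.80 + 37.13% × $2,332.00 = $2,248.67
Transit Levy: 6.9% × $11,477.00 = $791.91
Total: $2,248.67 + $791.91 = $3,040.58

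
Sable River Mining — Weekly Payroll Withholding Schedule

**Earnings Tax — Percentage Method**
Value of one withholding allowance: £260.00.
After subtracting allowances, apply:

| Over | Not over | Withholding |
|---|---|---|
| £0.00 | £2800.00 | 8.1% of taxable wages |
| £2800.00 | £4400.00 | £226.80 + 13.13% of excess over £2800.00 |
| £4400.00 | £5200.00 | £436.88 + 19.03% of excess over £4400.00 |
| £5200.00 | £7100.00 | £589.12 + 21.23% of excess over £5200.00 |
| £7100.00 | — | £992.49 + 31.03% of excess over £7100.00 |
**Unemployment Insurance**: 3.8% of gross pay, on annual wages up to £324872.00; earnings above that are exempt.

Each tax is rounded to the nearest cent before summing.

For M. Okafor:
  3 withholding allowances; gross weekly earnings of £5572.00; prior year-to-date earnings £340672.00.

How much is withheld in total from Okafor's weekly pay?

£511.48

Earnings Tax: taxable = £5572.00 − 3×£260.00 = £4792.00
  £436.88 + 19.03% × (£4792.00 − £4400.00) = £436.88 + 19.03% × £392.00 = £511.48
Unemployment Insurance: YTD £340672.00 ≥ cap £324872.00 → £0.00
Total: £511.48 + £0.00 = £511.48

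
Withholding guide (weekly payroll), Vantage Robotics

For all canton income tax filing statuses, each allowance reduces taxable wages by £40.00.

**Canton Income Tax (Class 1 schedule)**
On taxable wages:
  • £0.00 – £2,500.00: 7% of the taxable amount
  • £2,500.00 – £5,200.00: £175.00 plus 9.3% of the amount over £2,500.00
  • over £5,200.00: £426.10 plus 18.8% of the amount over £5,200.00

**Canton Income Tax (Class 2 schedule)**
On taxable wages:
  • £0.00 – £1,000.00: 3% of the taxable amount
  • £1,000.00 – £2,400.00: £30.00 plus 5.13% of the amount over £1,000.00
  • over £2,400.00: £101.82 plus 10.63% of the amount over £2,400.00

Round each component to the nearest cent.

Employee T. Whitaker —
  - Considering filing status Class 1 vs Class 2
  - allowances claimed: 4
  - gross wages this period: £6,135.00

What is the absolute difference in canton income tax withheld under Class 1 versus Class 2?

£89.96

Canton Income Tax (Class 1): taxable = £6,135.00 − 4×£40.00 = £5,975.00
  £426.10 + 18.8% × (£5,975.00 − £5,200.00) = £426.10 + 18.8% × £775.00 = £571.80
Canton Income Tax (Class 2): taxable = £6,135.00 − 4×£40.00 = £5,975.00
  £101.82 + 10.63% × (£5,975.00 − £2,400.00) = £101.82 + 10.63% × £3,575.00 = £481.84
Difference: |£571.80 − £481.84| = £89.96 (higher under Class 1)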